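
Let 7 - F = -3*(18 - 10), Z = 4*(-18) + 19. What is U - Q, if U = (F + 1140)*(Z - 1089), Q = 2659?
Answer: -1339941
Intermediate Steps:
Z = -53 (Z = -72 + 19 = -53)
F = 31 (F = 7 - (-3)*(18 - 10) = 7 - (-3)*8 = 7 - 1*(-24) = 7 + 24 = 31)
U = -1337282 (U = (31 + 1140)*(-53 - 1089) = 1171*(-1142) = -1337282)
U - Q = -1337282 - 1*2659 = -1337282 - 2659 = -1339941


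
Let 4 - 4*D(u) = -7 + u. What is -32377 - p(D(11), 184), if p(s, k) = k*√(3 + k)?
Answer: -32377 - 184*√187 ≈ -34893.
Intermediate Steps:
D(u) = 11/4 - u/4 (D(u) = 1 - (-7 + u)/4 = 1 + (7/4 - u/4) = 11/4 - u/4)
-32377 - p(D(11), 184) = -32377 - 184*√(3 + 184) = -32377 - 184*√187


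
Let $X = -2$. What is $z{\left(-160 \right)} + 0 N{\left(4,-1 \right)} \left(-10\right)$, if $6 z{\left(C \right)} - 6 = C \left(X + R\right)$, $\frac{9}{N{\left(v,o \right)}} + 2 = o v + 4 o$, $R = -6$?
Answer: $\frac{643}{3} \approx 214.33$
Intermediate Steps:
$N{\left(v,o \right)} = \frac{9}{-2 + 4 o + o v}$ ($N{\left(v,o \right)} = \frac{9}{-2 + \left(o v + 4 o\right)} = \frac{9}{-2 + \left(4 o + o v\right)} = \frac{9}{-2 + 4 o + o v}$)
$z{\left(C \right)} = 1 - \frac{4 C}{3}$ ($z{\left(C \right)} = 1 + \frac{C \left(-2 - 6\right)}{6} = 1 + \frac{C \left(-8\right)}{6} = 1 + \frac{\left(-8\right) C}{6} = 1 - \frac{4 C}{3}$)
$z{\left(-160 \right)} + 0 N{\left(4,-1 \right)} \left(-10\right) = \left(1 - - \frac{640}{3}\right) + 0 \frac{9}{-2 + 4 \left(-1\right) - 4} \left(-10\right) = \left(1 + \frac{640}{3}\right) + 0 \frac{9}{-2 - 4 - 4} \left(-10\right) = \frac{643}{3} + 0 \frac{9}{-10} \left(-10\right) = \frac{643}{3} + 0 \cdot 9 \left(- \frac{1}{10}\right) \left(-10\right) = \frac{643}{3} + 0 \left(- \frac{9}{10}\right) \left(-10\right) = \frac{643}{3} + 0 \left(-10\right) = \frac{643}{3} + 0 = \frac{643}{3}$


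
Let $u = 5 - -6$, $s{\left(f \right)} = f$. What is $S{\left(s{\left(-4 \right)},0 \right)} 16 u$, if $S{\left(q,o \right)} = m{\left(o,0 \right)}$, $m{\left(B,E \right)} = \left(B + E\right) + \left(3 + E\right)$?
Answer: $528$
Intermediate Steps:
$m{\left(B,E \right)} = 3 + B + 2 E$
$S{\left(q,o \right)} = 3 + o$ ($S{\left(q,o \right)} = 3 + o + 2 \cdot 0 = 3 + o + 0 = 3 + o$)
$u = 11$ ($u = 5 + 6 = 11$)
$S{\left(s{\left(-4 \right)},0 \right)} 16 u = \left(3 + 0\right) 16 \cdot 11 = 3 \cdot 16 \cdot 11 = 48 \cdot 11 = 528$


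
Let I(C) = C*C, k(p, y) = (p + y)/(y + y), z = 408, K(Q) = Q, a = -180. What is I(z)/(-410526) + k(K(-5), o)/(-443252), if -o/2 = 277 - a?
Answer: -7493348498321/18479706009392 ≈ -0.40549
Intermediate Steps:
o = -914 (o = -2*(277 - 1*(-180)) = -2*(277 + 180) = -2*457 = -914)
k(p, y) = (p + y)/(2*y) (k(p, y) = (p + y)/((2*y)) = (p + y)*(1/(2*y)) = (p + y)/(2*y))
I(C) = C²
I(z)/(-410526) + k(K(-5), o)/(-443252) = 408²/(-410526) + ((½)*(-5 - 914)/(-914))/(-443252) = 166464*(-1/410526) + ((½)*(-1/914)*(-919))*(-1/443252) = -9248/22807 + (919/1828)*(-1/443252) = -9248/22807 - 919/810264656 = -7493348498321/18479706009392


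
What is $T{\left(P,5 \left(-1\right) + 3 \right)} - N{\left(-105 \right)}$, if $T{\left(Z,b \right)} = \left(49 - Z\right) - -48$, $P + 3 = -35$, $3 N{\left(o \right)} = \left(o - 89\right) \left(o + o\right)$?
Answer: $-13445$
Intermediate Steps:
$N{\left(o \right)} = \frac{2 o \left(-89 + o\right)}{3}$ ($N{\left(o \right)} = \frac{\left(o - 89\right) \left(o + o\right)}{3} = \frac{\left(-89 + o\right) 2 o}{3} = \frac{2 o \left(-89 + o\right)}{3}$)
$P = -38$ ($P = -3 - 35 = -38$)
$T{\left(Z,b \right)} = 97 - Z$ ($T{\left(Z,b \right)} = \left(49 - Z\right) + 48 = 97 - Z$)
$T{\left(P,5 \left(-1\right) + 3 \right)} - N{\left(-105 \right)} = \left(97 - -38\right) - \frac{2}{3} \left(-105\right) \left(-89 - 105\right) = \left(97 + 38\right) - \frac{2}{3} \left(-105\right) \left(-194\right) = 135 - 13580 = -13445$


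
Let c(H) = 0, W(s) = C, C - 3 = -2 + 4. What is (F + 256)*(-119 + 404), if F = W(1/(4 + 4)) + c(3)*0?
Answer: 74385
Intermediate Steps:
C = 5 (C = 3 + (-2 + 4) = 3 + 2 = 5)
W(s) = 5
F = 5 (F = 5 + 0*0 = 5 + 0 = 5)
(F + 256)*(-119 + 404) = (5 + 256)*(-119 + 404) = 261*285 = 74385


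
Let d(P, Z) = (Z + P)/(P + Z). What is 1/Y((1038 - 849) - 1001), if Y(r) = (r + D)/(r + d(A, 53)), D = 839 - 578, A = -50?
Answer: 811/551 ≈ 1.4719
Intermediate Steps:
d(P, Z) = 1 (d(P, Z) = (P + Z)/(P + Z) = 1)
D = 261
Y(r) = (261 + r)/(1 + r) (Y(r) = (r + 261)/(r + 1) = (261 + r)/(1 + r))
1/Y((1038 - 849) - 1001) = 1/((261 + ((1038 - 849) - 1001))/(1 + ((1038 - 849) - 1001))) = 1/((261 + (189 - 1001))/(1 + (189 - 1001))) = 1/((261 - 812)/(1 - 812)) = 1/(-551/(-811)) = 1/(-1/811*(-551)) = 1/(551/811) = 811/551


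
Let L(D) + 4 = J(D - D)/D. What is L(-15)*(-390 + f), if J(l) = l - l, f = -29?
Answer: 1676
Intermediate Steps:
J(l) = 0
L(D) = -4 (L(D) = -4 + 0/D = -4 + 0 = -4)
L(-15)*(-390 + f) = -4*(-390 - 29) = -4*(-419) = 1676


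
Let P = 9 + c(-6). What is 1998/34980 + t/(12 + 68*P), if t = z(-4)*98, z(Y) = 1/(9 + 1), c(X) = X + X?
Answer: 3401/559680 ≈ 0.0060767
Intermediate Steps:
c(X) = 2*X
z(Y) = ⅒ (z(Y) = 1/10 = ⅒)
P = -3 (P = 9 + 2*(-6) = 9 - 12 = -3)
t = 49/5 (t = (⅒)*98 = 49/5 ≈ 9.8000)
1998/34980 + t/(12 + 68*P) = 1998/34980 + 49/(5*(12 + 68*(-3))) = 1998*(1/34980) + 49/(5*(12 - 204)) = 333/5830 + (49/5)/(-192) = 333/5830 + (49/5)*(-1/192) = 333/5830 - 49/960 = 3401/559680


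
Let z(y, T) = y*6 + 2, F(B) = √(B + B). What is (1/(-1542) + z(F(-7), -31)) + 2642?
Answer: 4077047/1542 + 6*I*√14 ≈ 2644.0 + 22.45*I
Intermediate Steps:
F(B) = √2*√B (F(B) = √(2*B) = √2*√B)
z(y, T) = 2 + 6*y (z(y, T) = 6*y + 2 = 2 + 6*y)
(1/(-1542) + z(F(-7), -31)) + 2642 = (1/(-1542) + (2 + 6*(√2*√(-7)))) + 2642 = (-1/1542 + (2 + 6*(√2*(I*√7)))) + 2642 = (-1/1542 + (2 + 6*(I*√14))) + 2642 = (-1/1542 + (2 + 6*I*√14)) + 2642 = (3083/1542 + 6*I*√14) + 2642 = 4077047/1542 + 6*I*√14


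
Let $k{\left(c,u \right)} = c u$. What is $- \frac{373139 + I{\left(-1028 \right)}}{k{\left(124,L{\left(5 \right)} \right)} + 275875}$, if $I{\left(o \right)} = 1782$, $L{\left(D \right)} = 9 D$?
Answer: $- \frac{374921}{281455} \approx -1.3321$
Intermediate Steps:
$- \frac{373139 + I{\left(-1028 \right)}}{k{\left(124,L{\left(5 \right)} \right)} + 275875} = - \frac{373139 + 1782}{124 \cdot 9 \cdot 5 + 275875} = - \frac{374921}{124 \cdot 45 + 275875} = - \frac{374921}{5580 + 275875} = - \frac{374921}{281455}$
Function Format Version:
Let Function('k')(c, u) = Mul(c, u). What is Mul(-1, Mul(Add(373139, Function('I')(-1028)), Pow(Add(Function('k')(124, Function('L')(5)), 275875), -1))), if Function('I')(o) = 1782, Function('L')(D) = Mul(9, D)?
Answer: Rational(-374921, 281455) ≈ -1.3321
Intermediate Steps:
Mul(-1, Mul(Add(373139, Function('I')(-1028)), Pow(Add(Function('k')(124, Function('L')(5)), 275875), -1))) = Mul(-1, Mul(Add(373139, 1782), Pow(Add(Mul(124, Mul(9, 5)), 275875), -1))) = Mul(-1, Mul(374921, Pow(Add(Mul(124, 45), 275875), -1))) = Mul(-1, Mul(374921, Pow(Add(5580, 275875), -1))) = Mul(-1, Mul(374921, Pow(281455, -1))) = Mul(-1, Mul(374921, Rational(1, 281455))) = Mul(-1, Rational(374921, 281455)) = Rational(-374921, 281455)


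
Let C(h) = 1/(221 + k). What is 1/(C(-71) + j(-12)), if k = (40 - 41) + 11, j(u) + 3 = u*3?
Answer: -231/9008 ≈ -0.025644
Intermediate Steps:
j(u) = -3 + 3*u (j(u) = -3 + u*3 = -3 + 3*u)
k = 10 (k = -1 + 11 = 10)
C(h) = 1/231 (C(h) = 1/(221 + 10) = 1/231)
1/(C(-71) + j(-12)) = 1/(1/231 + (-3 + 3*(-12))) = 1/(1/231 + (-3 - 36)) = 1/(1/231 - 39) = 1/(-9008/231) = -231/9008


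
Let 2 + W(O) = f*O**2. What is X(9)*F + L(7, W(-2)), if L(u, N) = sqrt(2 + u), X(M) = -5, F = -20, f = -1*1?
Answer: 103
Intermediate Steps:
f = -1
W(O) = -2 - O**2
X(9)*F + L(7, W(-2)) = -5*(-20) + sqrt(2 + 7) = 100 + sqrt(9) = 100 + 3 = 103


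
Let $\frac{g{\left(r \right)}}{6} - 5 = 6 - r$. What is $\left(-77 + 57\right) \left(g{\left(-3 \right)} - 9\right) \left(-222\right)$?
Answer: $333000$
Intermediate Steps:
$g{\left(r \right)} = 66 - 6 r$ ($g{\left(r \right)} = 30 + 6 \left(6 - r\right) = 30 - \left(-36 + 6 r\right) = 66 - 6 r$)
$\left(-77 + 57\right) \left(g{\left(-3 \right)} - 9\right) \left(-222\right) = \left(-77 + 57\right) \left(\left(66 - -18\right) - 9\right) \left(-222\right) = - 20 \left(\left(66 + 18\right) - 9\right) \left(-222\right) = - 20 \left(84 - 9\right) \left(-222\right) = \left(-20\right) 75 \left(-222\right) = \left(-1500\right) \left(-222\right) = 333000$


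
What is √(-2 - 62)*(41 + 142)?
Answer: 1464*I ≈ 1464.0*I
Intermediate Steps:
√(-2 - 62)*(41 + 142) = √(-64)*183 = (8*I)*183 = 1464*I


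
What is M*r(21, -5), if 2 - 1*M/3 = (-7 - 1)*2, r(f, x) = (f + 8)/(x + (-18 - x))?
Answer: -87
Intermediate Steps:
r(f, x) = -4/9 - f/18 (r(f, x) = (8 + f)/(-18) = (8 + f)*(-1/18) = -4/9 - f/18)
M = 54 (M = 6 - 3*(-7 - 1)*2 = 6 - (-24)*2 = 6 - 3*(-16) = 6 + 48 = 54)
M*r(21, -5) = 54*(-4/9 - 1/18*21) = 54*(-4/9 - 7/6) = 54*(-29/18) = -87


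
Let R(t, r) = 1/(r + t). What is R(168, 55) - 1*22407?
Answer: -4996760/223 ≈ -22407.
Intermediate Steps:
R(168, 55) - 1*22407 = 1/(55 + 168) - 1*22407 = 1/223 - 22407 = -4996760/223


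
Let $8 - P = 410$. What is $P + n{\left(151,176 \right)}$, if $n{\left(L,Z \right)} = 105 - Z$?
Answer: $-473$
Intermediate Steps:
$P = -402$ ($P = 8 - 410 = -402$)
$P + n{\left(151,176 \right)} = -402 + \left(105 - 176\right) = -402 - 71 = -473$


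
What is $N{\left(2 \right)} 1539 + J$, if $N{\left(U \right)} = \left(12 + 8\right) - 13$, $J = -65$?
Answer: $10708$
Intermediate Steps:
$N{\left(U \right)} = 7$ ($N{\left(U \right)} = 20 - 13 = 7$)
$N{\left(2 \right)} 1539 + J = 7 \cdot 1539 - 65 = 10773 - 65 = 10708$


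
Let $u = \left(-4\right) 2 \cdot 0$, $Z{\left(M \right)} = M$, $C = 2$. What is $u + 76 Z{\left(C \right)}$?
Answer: $152$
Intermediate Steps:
$u = 0$ ($u = \left(-8\right) 0 = 0$)
$u + 76 Z{\left(C \right)} = 0 + 76 \cdot 2 = 0 + 152 = 152$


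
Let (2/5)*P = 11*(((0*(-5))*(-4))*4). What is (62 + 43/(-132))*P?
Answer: 0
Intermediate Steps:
P = 0 (P = 5*(11*(((0*(-5))*(-4))*4))/2 = 5*(11*((0*(-4))*4))/2 = 5*(11*(0*4))/2 = 5*(11*0)/2 = (5/2)*0 = 0)
(62 + 43/(-132))*P = (62 + 43/(-132))*0 = (62 + 43*(-1/132))*0 = (62 - 43/132)*0 = (8141/132)*0 = 0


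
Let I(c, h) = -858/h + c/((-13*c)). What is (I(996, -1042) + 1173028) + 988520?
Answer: 14640169660/6773 ≈ 2.1615e+6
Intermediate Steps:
I(c, h) = -1/13 - 858/h (I(c, h) = -858/h + c*(-1/(13*c)) = -858/h - 1/13 = -1/13 - 858/h)
(I(996, -1042) + 1173028) + 988520 = ((1/13)*(-11154 - 1*(-1042))/(-1042) + 1173028) + 988520 = ((1/13)*(-1/1042)*(-11154 + 1042) + 1173028) + 988520 = ((1/13)*(-1/1042)*(-10112) + 1173028) + 988520 = (5056/6773 + 1173028) + 988520 = 7944923700/6773 + 988520 = 14640169660/6773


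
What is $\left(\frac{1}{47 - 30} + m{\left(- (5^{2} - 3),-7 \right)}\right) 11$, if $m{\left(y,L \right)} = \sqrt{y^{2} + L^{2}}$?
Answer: $\frac{11}{17} + 11 \sqrt{533} \approx 254.6$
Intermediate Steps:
$m{\left(y,L \right)} = \sqrt{L^{2} + y^{2}}$
$\left(\frac{1}{47 - 30} + m{\left(- (5^{2} - 3),-7 \right)}\right) 11 = \left(\frac{1}{47 - 30} + \sqrt{\left(-7\right)^{2} + \left(- (5^{2} - 3)\right)^{2}}\right) 11 = \left(\frac{1}{17} + \sqrt{49 + \left(- (25 - 3)\right)^{2}}\right) 11 = \left(\frac{1}{17} + \sqrt{49 + \left(\left(-1\right) 22\right)^{2}}\right) 11 = \left(\frac{1}{17} + \sqrt{49 + \left(-22\right)^{2}}\right) 11 = \left(\frac{1}{17} + \sqrt{49 + 484}\right) 11 = \left(\frac{1}{17} + \sqrt{533}\right) 11 = \frac{11}{17} + 11 \sqrt{533}$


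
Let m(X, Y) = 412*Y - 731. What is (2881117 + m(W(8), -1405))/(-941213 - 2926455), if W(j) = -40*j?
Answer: -1150763/1933834 ≈ -0.59507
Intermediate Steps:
m(X, Y) = -731 + 412*Y
(2881117 + m(W(8), -1405))/(-941213 - 2926455) = (2881117 + (-731 + 412*(-1405)))/(-941213 - 2926455) = (2881117 + (-731 - 578860))/(-3867668) = (2881117 - 579591)*(-1/3867668) = 2301526*(-1/3867668) = -1150763/1933834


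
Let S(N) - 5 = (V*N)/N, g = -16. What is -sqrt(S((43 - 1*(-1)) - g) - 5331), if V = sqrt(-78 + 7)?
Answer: -sqrt(-5326 + I*sqrt(71)) ≈ -0.05773 - 72.979*I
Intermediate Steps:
V = I*sqrt(71) (V = sqrt(-71) = I*sqrt(71) ≈ 8.4261*I)
S(N) = 5 + I*sqrt(71) (S(N) = 5 + ((I*sqrt(71))*N)/N = 5 + (I*N*sqrt(71))/N = 5 + I*sqrt(71))
-sqrt(S((43 - 1*(-1)) - g) - 5331) = -sqrt((5 + I*sqrt(71)) - 5331) = -sqrt(-5326 + I*sqrt(71))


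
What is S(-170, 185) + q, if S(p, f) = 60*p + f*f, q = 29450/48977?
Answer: 1176701875/48977 ≈ 24026.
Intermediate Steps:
q = 29450/48977 (q = 29450*(1/48977) = 29450/48977 ≈ 0.60130)
S(p, f) = f**2 + 60*p (S(p, f) = 60*p + f**2 = f**2 + 60*p)
S(-170, 185) + q = (185**2 + 60*(-170)) + 29450/48977 = (34225 - 10200) + 29450/48977 = 24025 + 29450/48977 = 1176701875/48977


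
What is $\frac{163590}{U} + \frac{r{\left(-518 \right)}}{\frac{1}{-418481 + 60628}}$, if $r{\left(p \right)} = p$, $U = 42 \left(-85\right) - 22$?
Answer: $\frac{332920583989}{1796} \approx 1.8537 \cdot 10^{8}$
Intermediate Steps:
$U = -3592$ ($U = -3570 - 22 = -3592$)
$\frac{163590}{U} + \frac{r{\left(-518 \right)}}{\frac{1}{-418481 + 60628}} = \frac{163590}{-3592} - \frac{518}{\frac{1}{-418481 + 60628}} = 163590 \left(- \frac{1}{3592}\right) - \frac{518}{\frac{1}{-357853}} = - \frac{81795}{1796} - \frac{518}{- \frac{1}{357853}} = - \frac{81795}{1796} - -185367854 = - \frac{81795}{1796} + 185367854 = \frac{332920583989}{1796}$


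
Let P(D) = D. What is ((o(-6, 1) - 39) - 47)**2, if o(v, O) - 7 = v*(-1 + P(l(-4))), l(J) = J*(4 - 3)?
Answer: 2401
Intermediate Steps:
l(J) = J (l(J) = J*1 = J)
o(v, O) = 7 - 5*v (o(v, O) = 7 + v*(-1 - 4) = 7 + v*(-5) = 7 - 5*v)
((o(-6, 1) - 39) - 47)**2 = (((7 - 5*(-6)) - 39) - 47)**2 = (((7 + 30) - 39) - 47)**2 = ((37 - 39) - 47)**2 = (-2 - 47)**2 = (-49)**2 = 2401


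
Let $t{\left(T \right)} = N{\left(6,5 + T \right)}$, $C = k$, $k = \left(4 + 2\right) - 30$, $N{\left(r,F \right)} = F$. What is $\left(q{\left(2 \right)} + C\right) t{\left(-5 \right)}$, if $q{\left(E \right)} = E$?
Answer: $0$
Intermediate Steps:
$k = -24$ ($k = 6 - 30 = -24$)
$C = -24$
$t{\left(T \right)} = 5 + T$
$\left(q{\left(2 \right)} + C\right) t{\left(-5 \right)} = \left(2 - 24\right) \left(5 - 5\right) = \left(-22\right) 0 = 0$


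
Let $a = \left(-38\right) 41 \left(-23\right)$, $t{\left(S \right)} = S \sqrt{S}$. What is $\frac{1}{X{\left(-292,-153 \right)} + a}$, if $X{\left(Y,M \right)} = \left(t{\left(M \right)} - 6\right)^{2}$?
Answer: $- \frac{i}{5508 \sqrt{17} + 3545707 i} \approx -2.8202 \cdot 10^{-7} - 1.8063 \cdot 10^{-9} i$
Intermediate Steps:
$t{\left(S \right)} = S^{\frac{3}{2}}$
$X{\left(Y,M \right)} = \left(-6 + M^{\frac{3}{2}}\right)^{2}$ ($X{\left(Y,M \right)} = \left(M^{\frac{3}{2}} - 6\right)^{2} = \left(-6 + M^{\frac{3}{2}}\right)^{2}$)
$a = 35834$ ($a = \left(-1558\right) \left(-23\right) = 35834$)
$\frac{1}{X{\left(-292,-153 \right)} + a} = \frac{1}{\left(-6 + \left(-153\right)^{\frac{3}{2}}\right)^{2} + 35834} = \frac{1}{\left(-6 - 459 i \sqrt{17}\right)^{2} + 35834} = \frac{1}{35834 + \left(-6 - 459 i \sqrt{17}\right)^{2}}$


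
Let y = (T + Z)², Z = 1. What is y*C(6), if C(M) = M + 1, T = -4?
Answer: 63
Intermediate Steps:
C(M) = 1 + M
y = 9 (y = (-4 + 1)² = (-3)² = 9)
y*C(6) = 9*(1 + 6) = 9*7 = 63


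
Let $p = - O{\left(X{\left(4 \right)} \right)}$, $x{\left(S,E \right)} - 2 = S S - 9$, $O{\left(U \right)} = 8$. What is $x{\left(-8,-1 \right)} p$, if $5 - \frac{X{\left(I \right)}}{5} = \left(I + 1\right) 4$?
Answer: $-456$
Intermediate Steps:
$X{\left(I \right)} = 5 - 20 I$ ($X{\left(I \right)} = 25 - 5 \left(I + 1\right) 4 = 25 - 5 \left(1 + I\right) 4 = 25 - 5 \left(4 + 4 I\right) = 25 - \left(20 + 20 I\right) = 5 - 20 I$)
$x{\left(S,E \right)} = -7 + S^{2}$ ($x{\left(S,E \right)} = 2 + \left(S S - 9\right) = 2 + \left(S^{2} - 9\right) = 2 + \left(-9 + S^{2}\right) = -7 + S^{2}$)
$p = -8$ ($p = \left(-1\right) 8 = -8$)
$x{\left(-8,-1 \right)} p = \left(-7 + \left(-8\right)^{2}\right) \left(-8\right) = \left(-7 + 64\right) \left(-8\right) = 57 \left(-8\right) = -456$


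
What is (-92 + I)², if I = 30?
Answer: 3844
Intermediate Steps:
(-92 + I)² = (-92 + 30)² = (-62)² = 3844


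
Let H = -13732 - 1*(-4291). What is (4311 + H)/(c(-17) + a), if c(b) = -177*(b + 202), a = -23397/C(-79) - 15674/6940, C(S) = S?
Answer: 1406286900/8895818383 ≈ 0.15808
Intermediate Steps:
H = -9441 (H = -13732 + 4291 = -9441)
a = 80568467/274130 (a = -23397/(-79) - 15674/6940 = -23397*(-1/79) - 15674*1/6940 = 23397/79 - 7837/3470 = 80568467/274130 ≈ 293.91)
c(b) = -35754 - 177*b (c(b) = -177*(202 + b) = -35754 - 177*b)
(4311 + H)/(c(-17) + a) = (4311 - 9441)/((-35754 - 177*(-17)) + 80568467/274130) = -5130/((-35754 + 3009) + 80568467/274130) = -5130/(-32745 + 80568467/274130) = -5130/(-8895818383/274130) = -5130*(-274130/8895818383) = 1406286900/8895818383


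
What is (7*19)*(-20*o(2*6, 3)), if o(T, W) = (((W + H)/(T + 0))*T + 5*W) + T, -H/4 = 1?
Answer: -69160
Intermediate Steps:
H = -4 (H = -4*1 = -4)
o(T, W) = -4 + T + 6*W (o(T, W) = (((W - 4)/(T + 0))*T + 5*W) + T = (((-4 + W)/T)*T + 5*W) + T = ((-4 + W) + 5*W) + T = (-4 + 6*W) + T = -4 + T + 6*W)
(7*19)*(-20*o(2*6, 3)) = (7*19)*(-20*(-4 + 2*6 + 6*3)) = 133*(-20*(-4 + 12 + 18)) = 133*(-20*26) = 133*(-520) = -69160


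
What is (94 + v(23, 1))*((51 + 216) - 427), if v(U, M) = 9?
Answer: -16480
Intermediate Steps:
(94 + v(23, 1))*((51 + 216) - 427) = (94 + 9)*((51 + 216) - 427) = 103*(267 - 427) = 103*(-160) = -16480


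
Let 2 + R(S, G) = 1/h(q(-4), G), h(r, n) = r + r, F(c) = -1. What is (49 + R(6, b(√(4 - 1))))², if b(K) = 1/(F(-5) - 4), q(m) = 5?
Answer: 221841/100 ≈ 2218.4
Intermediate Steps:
h(r, n) = 2*r
b(K) = -⅕ (b(K) = 1/(-1 - 4) = 1/(-5) = -⅕)
R(S, G) = -19/10 (R(S, G) = -2 + 1/(2*5) = -2 + 1/10 = -2 + ⅒ = -19/10)
(49 + R(6, b(√(4 - 1))))² = (49 - 19/10)² = (471/10)² = 221841/100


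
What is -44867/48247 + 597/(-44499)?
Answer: -675113364/715647751 ≈ -0.94336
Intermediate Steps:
-44867/48247 + 597/(-44499) = -44867*1/48247 + 597*(-1/44499) = -44867/48247 - 199/14833 = -675113364/715647751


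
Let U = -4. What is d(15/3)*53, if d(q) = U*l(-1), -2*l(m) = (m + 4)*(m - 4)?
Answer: -1590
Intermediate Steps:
l(m) = -(-4 + m)*(4 + m)/2 (l(m) = -(m + 4)*(m - 4)/2 = -(4 + m)*(-4 + m)/2 = -(-4 + m)*(4 + m)/2)
d(q) = -30 (d(q) = -4*(8 - 1/2*(-1)**2) = -4*(8 - 1/2*1) = -4*(8 - 1/2) = -4*15/2 = -30)
d(15/3)*53 = -30*53 = -1590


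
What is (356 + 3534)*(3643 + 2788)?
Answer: 25016590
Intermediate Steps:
(356 + 3534)*(3643 + 2788) = 3890*6431 = 25016590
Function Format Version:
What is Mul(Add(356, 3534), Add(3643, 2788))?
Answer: 25016590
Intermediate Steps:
Mul(Add(356, 3534), Add(3643, 2788)) = Mul(3890, 6431) = 25016590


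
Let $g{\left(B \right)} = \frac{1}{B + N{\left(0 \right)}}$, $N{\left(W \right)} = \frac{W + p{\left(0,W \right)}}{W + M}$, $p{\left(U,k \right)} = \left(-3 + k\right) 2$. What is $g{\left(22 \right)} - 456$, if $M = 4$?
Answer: $- \frac{18694}{41} \approx -455.95$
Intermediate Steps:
$p{\left(U,k \right)} = -6 + 2 k$
$N{\left(W \right)} = \frac{-6 + 3 W}{4 + W}$ ($N{\left(W \right)} = \frac{W + \left(-6 + 2 W\right)}{W + 4} = \frac{-6 + 3 W}{4 + W}$)
$g{\left(B \right)} = \frac{1}{- \frac{3}{2} + B}$ ($g{\left(B \right)} = \frac{1}{B + \frac{3 \left(-2 + 0\right)}{4 + 0}} = \frac{1}{B + 3 \cdot \frac{1}{4} \left(-2\right)} = \frac{1}{B - \frac{3}{2}} = \frac{1}{- \frac{3}{2} + B}$)
$g{\left(22 \right)} - 456 = \frac{2}{-3 + 2 \cdot 22} - 456 = \frac{2}{-3 + 44} - 456 = \frac{2}{41} - 456 = - \frac{18694}{41}$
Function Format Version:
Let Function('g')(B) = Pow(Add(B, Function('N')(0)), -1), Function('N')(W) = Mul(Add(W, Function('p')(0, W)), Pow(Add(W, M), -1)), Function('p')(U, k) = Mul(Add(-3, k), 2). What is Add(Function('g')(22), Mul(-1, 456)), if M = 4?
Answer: Rational(-18694, 41) ≈ -455.95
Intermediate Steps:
Function('p')(U, k) = Add(-6, Mul(2, k))
Function('N')(W) = Mul(Pow(Add(4, W), -1), Add(-6, Mul(3, W))) (Function('N')(W) = Mul(Add(W, Add(-6, Mul(2, W))), Pow(Add(W, 4), -1)) = Mul(Add(-6, Mul(3, W)), Pow(Add(4, W), -1)) = Mul(Pow(Add(4, W), -1), Add(-6, Mul(3, W))))
Function('g')(B) = Pow(Add(Rational(-3, 2), B), -1) (Function('g')(B) = Pow(Add(B, Mul(3, Pow(Add(4, 0), -1), Add(-2, 0))), -1) = Pow(Add(B, Mul(3, Pow(4, -1), -2)), -1) = Pow(Add(B, Mul(3, Rational(1, 4), -2)), -1) = Pow(Add(B, Rational(-3, 2)), -1) = Pow(Add(Rational(-3, 2), B), -1))
Add(Function('g')(22), Mul(-1, 456)) = Add(Mul(2, Pow(Add(-3, Mul(2, 22)), -1)), Mul(-1, 456)) = Add(Mul(2, Pow(Add(-3, 44), -1)), -456) = Add(Mul(2, Pow(41, -1)), -456) = Add(Mul(2, Rational(1, 41)), -456) = Add(Rational(2, 41), -456) = Rational(-18694, 41)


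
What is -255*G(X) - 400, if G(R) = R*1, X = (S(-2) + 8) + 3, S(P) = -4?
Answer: -2185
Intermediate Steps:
X = 7 (X = (-4 + 8) + 3 = 4 + 3 = 7)
G(R) = R
-255*G(X) - 400 = -255*7 - 400 = -1785 - 400 = -2185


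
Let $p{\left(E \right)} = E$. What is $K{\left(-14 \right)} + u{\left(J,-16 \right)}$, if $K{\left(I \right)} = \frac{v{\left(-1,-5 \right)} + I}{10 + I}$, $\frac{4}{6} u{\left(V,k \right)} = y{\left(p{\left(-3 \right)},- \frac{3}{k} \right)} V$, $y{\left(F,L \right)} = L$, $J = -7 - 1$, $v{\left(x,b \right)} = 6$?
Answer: $- \frac{1}{4} \approx -0.25$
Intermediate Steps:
$J = -8$
$u{\left(V,k \right)} = - \frac{9 V}{2 k}$ ($u{\left(V,k \right)} = \frac{3 - \frac{3}{k} V}{2} = \frac{3 \left(- \frac{3 V}{k}\right)}{2} = - \frac{9 V}{2 k}$)
$K{\left(I \right)} = \frac{6 + I}{10 + I}$
$K{\left(-14 \right)} + u{\left(J,-16 \right)} = \frac{6 - 14}{10 - 14} - - \frac{36}{-16} = \frac{1}{-4} \left(-8\right) - \left(-36\right) \left(- \frac{1}{16}\right) = \left(- \frac{1}{4}\right) \left(-8\right) - \frac{9}{4} = 2 - \frac{9}{4} = - \frac{1}{4}$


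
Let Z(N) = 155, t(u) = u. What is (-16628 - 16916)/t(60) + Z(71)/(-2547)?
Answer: -7120489/12735 ≈ -559.13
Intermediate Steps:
(-16628 - 16916)/t(60) + Z(71)/(-2547) = (-16628 - 16916)/60 + 155/(-2547) = -33544*1/60 + 155*(-1/2547) = -8386/15 - 155/2547 = -7120489/12735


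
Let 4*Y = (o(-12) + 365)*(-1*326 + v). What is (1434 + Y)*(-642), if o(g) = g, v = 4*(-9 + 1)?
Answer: 19362399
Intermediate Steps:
v = -32 (v = 4*(-8) = -32)
Y = -63187/2 (Y = ((-12 + 365)*(-1*326 - 32))/4 = (353*(-326 - 32))/4 = (353*(-358))/4 = (1/4)*(-126374) = -63187/2 ≈ -31594.)
(1434 + Y)*(-642) = (1434 - 63187/2)*(-642) = -60319/2*(-642) = 19362399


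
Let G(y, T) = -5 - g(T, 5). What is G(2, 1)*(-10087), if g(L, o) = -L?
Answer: 40348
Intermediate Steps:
G(y, T) = -5 + T (G(y, T) = -5 - (-1)*T = -5 + T)
G(2, 1)*(-10087) = (-5 + 1)*(-10087) = -4*(-10087) = 40348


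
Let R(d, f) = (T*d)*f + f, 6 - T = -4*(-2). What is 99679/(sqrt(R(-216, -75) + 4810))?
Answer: -99679*I*sqrt(27665)/27665 ≈ -599.29*I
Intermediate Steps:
T = -2 (T = 6 - (-4)*(-2) = 6 - 1*8 = 6 - 8 = -2)
R(d, f) = f - 2*d*f (R(d, f) = (-2*d)*f + f = -2*d*f + f = f - 2*d*f)
99679/(sqrt(R(-216, -75) + 4810)) = 99679/(sqrt(-75*(1 - 2*(-216)) + 4810)) = 99679/(sqrt(-75*(1 + 432) + 4810)) = 99679/(sqrt(-75*433 + 4810)) = 99679/(sqrt(-32475 + 4810)) = 99679/(sqrt(-27665)) = 99679/((I*sqrt(27665))) = 99679*(-I*sqrt(27665)/27665) = -99679*I*sqrt(27665)/27665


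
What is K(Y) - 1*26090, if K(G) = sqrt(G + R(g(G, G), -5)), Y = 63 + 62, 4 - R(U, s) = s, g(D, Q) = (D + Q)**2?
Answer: -26090 + sqrt(134) ≈ -26078.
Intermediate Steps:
R(U, s) = 4 - s
Y = 125
K(G) = sqrt(9 + G) (K(G) = sqrt(G + (4 - 1*(-5))) = sqrt(G + (4 + 5)) = sqrt(G + 9) = sqrt(9 + G))
K(Y) - 1*26090 = sqrt(9 + 125) - 1*26090 = sqrt(134) - 26090 = -26090 + sqrt(134)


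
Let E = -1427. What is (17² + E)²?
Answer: 1295044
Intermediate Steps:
(17² + E)² = (17² - 1427)² = (289 - 1427)² = (-1138)² = 1295044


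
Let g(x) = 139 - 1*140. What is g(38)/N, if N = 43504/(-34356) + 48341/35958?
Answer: -102947754/8040547 ≈ -12.804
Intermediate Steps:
g(x) = -1 (g(x) = 139 - 140 = -1)
N = 8040547/102947754 (N = 43504*(-1/34356) + 48341*(1/35958) = -10876/8589 + 48341/35958 = 8040547/102947754 ≈ 0.078103)
g(38)/N = -1/8040547/102947754 = -1*102947754/8040547 = -102947754/8040547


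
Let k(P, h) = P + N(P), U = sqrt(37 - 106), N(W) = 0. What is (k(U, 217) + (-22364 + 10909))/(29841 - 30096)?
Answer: 2291/51 - I*sqrt(69)/255 ≈ 44.922 - 0.032575*I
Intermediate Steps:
U = I*sqrt(69) (U = sqrt(-69) = I*sqrt(69) ≈ 8.3066*I)
k(P, h) = P (k(P, h) = P + 0 = P)
(k(U, 217) + (-22364 + 10909))/(29841 - 30096) = (I*sqrt(69) + (-22364 + 10909))/(29841 - 30096) = (I*sqrt(69) - 11455)/(-255) = (-11455 + I*sqrt(69))*(-1/255) = 2291/51 - I*sqrt(69)/255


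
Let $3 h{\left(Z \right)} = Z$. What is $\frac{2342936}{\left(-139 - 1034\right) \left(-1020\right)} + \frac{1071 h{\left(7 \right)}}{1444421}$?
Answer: $\frac{846793978399}{432047987415} \approx 1.96$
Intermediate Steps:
$h{\left(Z \right)} = \frac{Z}{3}$
$\frac{2342936}{\left(-139 - 1034\right) \left(-1020\right)} + \frac{1071 h{\left(7 \right)}}{1444421} = \frac{2342936}{\left(-139 - 1034\right) \left(-1020\right)} + \frac{1071 \cdot \frac{1}{3} \cdot 7}{1444421} = \frac{2342936}{\left(-1173\right) \left(-1020\right)} + 1071 \cdot \frac{7}{3} \cdot \frac{1}{1444421} = \frac{2342936}{1196460} + 2499 \cdot \frac{1}{1444421} = 2342936 \cdot \frac{1}{1196460} + \frac{2499}{1444421} = \frac{585734}{299115} + \frac{2499}{1444421} = \frac{846793978399}{432047987415}$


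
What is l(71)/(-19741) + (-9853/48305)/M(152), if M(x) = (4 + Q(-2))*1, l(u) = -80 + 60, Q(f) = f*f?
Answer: -186779273/7628712040 ≈ -0.024484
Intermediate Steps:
Q(f) = f²
l(u) = -20
M(x) = 8 (M(x) = (4 + (-2)²)*1 = (4 + 4)*1 = 8*1 = 8)
l(71)/(-19741) + (-9853/48305)/M(152) = -20/(-19741) - 9853/48305/8 = -20*(-1/19741) - 9853*1/48305*(⅛) = 20/19741 - 9853/48305*⅛ = 20/19741 - 9853/386440 = -186779273/7628712040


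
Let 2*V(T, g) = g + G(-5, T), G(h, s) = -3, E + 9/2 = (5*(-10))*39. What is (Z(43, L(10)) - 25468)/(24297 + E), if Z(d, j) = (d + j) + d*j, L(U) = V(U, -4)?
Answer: -51158/44685 ≈ -1.1449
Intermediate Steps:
E = -3909/2 (E = -9/2 + (5*(-10))*39 = -9/2 - 50*39 = -9/2 - 1950 = -3909/2 ≈ -1954.5)
V(T, g) = -3/2 + g/2 (V(T, g) = (g - 3)/2 = (-3 + g)/2 = -3/2 + g/2)
L(U) = -7/2 (L(U) = -3/2 + (½)*(-4) = -3/2 - 2 = -7/2)
Z(d, j) = d + j + d*j
(Z(43, L(10)) - 25468)/(24297 + E) = ((43 - 7/2 + 43*(-7/2)) - 25468)/(24297 - 3909/2) = ((43 - 7/2 - 301/2) - 25468)/(44685/2) = (-111 - 25468)*(2/44685) = -25579*2/44685 = -51158/44685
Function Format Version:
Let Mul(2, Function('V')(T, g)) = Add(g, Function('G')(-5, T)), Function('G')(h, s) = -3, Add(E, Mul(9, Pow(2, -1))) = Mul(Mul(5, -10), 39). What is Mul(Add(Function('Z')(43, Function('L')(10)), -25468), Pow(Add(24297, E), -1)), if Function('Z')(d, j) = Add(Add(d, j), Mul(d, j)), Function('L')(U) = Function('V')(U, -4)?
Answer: Rational(-51158, 44685) ≈ -1.1449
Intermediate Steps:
E = Rational(-3909, 2) (E = Add(Rational(-9, 2), Mul(Mul(5, -10), 39)) = Add(Rational(-9, 2), Mul(-50, 39)) = Add(Rational(-9, 2), -1950) = Rational(-3909, 2) ≈ -1954.5)
Function('V')(T, g) = Add(Rational(-3, 2), Mul(Rational(1, 2), g)) (Function('V')(T, g) = Mul(Rational(1, 2), Add(g, -3)) = Mul(Rational(1, 2), Add(-3, g)) = Add(Rational(-3, 2), Mul(Rational(1, 2), g)))
Function('L')(U) = Rational(-7, 2) (Function('L')(U) = Add(Rational(-3, 2), Mul(Rational(1, 2), -4)) = Add(Rational(-3, 2), -2) = Rational(-7, 2))
Function('Z')(d, j) = Add(d, j, Mul(d, j))
Mul(Add(Function('Z')(43, Function('L')(10)), -25468), Pow(Add(24297, E), -1)) = Mul(Add(Add(43, Rational(-7, 2), Mul(43, Rational(-7, 2))), -25468), Pow(Add(24297, Rational(-3909, 2)), -1)) = Mul(Add(Add(43, Rational(-7, 2), Rational(-301, 2)), -25468), Pow(Rational(44685, 2), -1)) = Mul(Add(-111, -25468), Rational(2, 44685)) = Mul(-25579, Rational(2, 44685)) = Rational(-51158, 44685)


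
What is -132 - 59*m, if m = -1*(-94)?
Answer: -5678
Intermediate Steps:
m = 94
-132 - 59*m = -132 - 59*94 = -132 - 5546 = -5678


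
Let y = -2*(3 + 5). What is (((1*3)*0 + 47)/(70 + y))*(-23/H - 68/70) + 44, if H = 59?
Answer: 1591441/37170 ≈ 42.815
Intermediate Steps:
y = -16 (y = -2*8 = -16)
(((1*3)*0 + 47)/(70 + y))*(-23/H - 68/70) + 44 = (((1*3)*0 + 47)/(70 - 16))*(-23/59 - 68/70) + 44 = ((3*0 + 47)/54)*(-23*1/59 - 68*1/70) + 44 = ((0 + 47)*(1/54))*(-23/59 - 34/35) + 44 = (47*(1/54))*(-2811/2065) + 44 = (47/54)*(-2811/2065) + 44 = -44039/37170 + 44 = 1591441/37170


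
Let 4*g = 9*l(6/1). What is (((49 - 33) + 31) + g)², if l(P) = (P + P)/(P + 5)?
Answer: 295936/121 ≈ 2445.8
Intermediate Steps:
l(P) = 2*P/(5 + P) (l(P) = (2*P)/(5 + P) = 2*P/(5 + P))
g = 27/11 (g = (9*(2*(6/1)/(5 + 6/1)))/4 = (9*(2*(6*1)/(5 + 6*1)))/4 = (9*(2*6/(5 + 6)))/4 = (9*(2*6/11))/4 = (9*(2*6*(1/11)))/4 = (9*(12/11))/4 = (¼)*(108/11) = 27/11 ≈ 2.4545)
(((49 - 33) + 31) + g)² = (((49 - 33) + 31) + 27/11)² = ((16 + 31) + 27/11)² = (47 + 27/11)² = (544/11)² = 295936/121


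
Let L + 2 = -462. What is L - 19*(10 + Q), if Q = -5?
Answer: -559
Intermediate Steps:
L = -464 (L = -2 - 462 = -464)
L - 19*(10 + Q) = -464 - 19*(10 - 5) = -464 - 19*5 = -464 - 1*95 = -464 - 95 = -559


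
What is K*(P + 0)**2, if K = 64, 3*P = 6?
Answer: 256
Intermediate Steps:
P = 2 (P = (1/3)*6 = 2)
K*(P + 0)**2 = 64*(2 + 0)**2 = 64*2**2 = 64*4 = 256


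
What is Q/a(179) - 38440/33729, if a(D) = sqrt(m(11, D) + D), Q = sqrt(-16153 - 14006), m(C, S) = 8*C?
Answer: -38440/33729 + 3*I*sqrt(99413)/89 ≈ -1.1397 + 10.628*I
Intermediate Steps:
Q = 3*I*sqrt(3351) (Q = sqrt(-30159) = 3*I*sqrt(3351) ≈ 173.66*I)
a(D) = sqrt(88 + D) (a(D) = sqrt(8*11 + D) = sqrt(88 + D))
Q/a(179) - 38440/33729 = (3*I*sqrt(3351))/(sqrt(88 + 179)) - 38440/33729 = (3*I*sqrt(3351))/(sqrt(267)) - 38440*1/33729 = (3*I*sqrt(3351))*(sqrt(267)/267) - 38440/33729 = 3*I*sqrt(99413)/89 - 38440/33729 = -38440/33729 + 3*I*sqrt(99413)/89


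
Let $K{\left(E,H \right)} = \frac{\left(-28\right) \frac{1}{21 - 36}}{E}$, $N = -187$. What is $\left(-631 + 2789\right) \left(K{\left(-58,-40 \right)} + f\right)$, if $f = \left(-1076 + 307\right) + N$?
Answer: $- \frac{897456092}{435} \approx -2.0631 \cdot 10^{6}$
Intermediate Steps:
$f = -956$ ($f = \left(-1076 + 307\right) - 187 = -769 - 187 = -956$)
$K{\left(E,H \right)} = \frac{28}{15 E}$ ($K{\left(E,H \right)} = \frac{\left(-28\right) \frac{1}{21 - 36}}{E} = \frac{\left(-28\right) \frac{1}{-15}}{E} = \frac{\left(-28\right) \left(- \frac{1}{15}\right)}{E} = \frac{28}{15 E}$)
$\left(-631 + 2789\right) \left(K{\left(-58,-40 \right)} + f\right) = \left(-631 + 2789\right) \left(\frac{28}{15 \left(-58\right)} - 956\right) = 2158 \left(\frac{28}{15} \left(- \frac{1}{58}\right) - 956\right) = 2158 \left(- \frac{14}{435} - 956\right) = 2158 \left(- \frac{415874}{435}\right) = - \frac{897456092}{435}$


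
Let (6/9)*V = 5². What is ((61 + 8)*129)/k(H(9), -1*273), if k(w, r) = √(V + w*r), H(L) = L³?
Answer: -2967*I*√795918/132653 ≈ -19.954*I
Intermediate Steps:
V = 75/2 (V = (3/2)*5² = (3/2)*25 = 75/2 ≈ 37.500)
k(w, r) = √(75/2 + r*w) (k(w, r) = √(75/2 + w*r) = √(75/2 + r*w))
((61 + 8)*129)/k(H(9), -1*273) = ((61 + 8)*129)/((√(150 + 4*(-1*273)*9³)/2)) = (69*129)/((√(150 + 4*(-273)*729)/2)) = 8901/((√(150 - 796068)/2)) = 8901/((√(-795918)/2)) = 8901/(((I*√795918)/2)) = 8901/((I*√795918/2)) = 8901*(-I*√795918/397959) = -2967*I*√795918/132653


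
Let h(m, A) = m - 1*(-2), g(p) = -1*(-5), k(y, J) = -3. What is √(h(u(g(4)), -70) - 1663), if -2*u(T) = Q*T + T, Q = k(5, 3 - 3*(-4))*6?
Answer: I*√6474/2 ≈ 40.231*I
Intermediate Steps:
g(p) = 5
Q = -18 (Q = -3*6 = -18)
u(T) = 17*T/2 (u(T) = -(-18*T + T)/2 = -(-17)*T/2 = 17*T/2)
h(m, A) = 2 + m (h(m, A) = m + 2 = 2 + m)
√(h(u(g(4)), -70) - 1663) = √((2 + (17/2)*5) - 1663) = √((2 + 85/2) - 1663) = √(89/2 - 1663) = √(-3237/2) = I*√6474/2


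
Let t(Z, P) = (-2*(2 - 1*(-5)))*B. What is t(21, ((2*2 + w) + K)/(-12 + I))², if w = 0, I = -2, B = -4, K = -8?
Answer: 3136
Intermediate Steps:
t(Z, P) = 56 (t(Z, P) = -2*(2 - 1*(-5))*(-4) = -2*(2 + 5)*(-4) = -2*7*(-4) = -14*(-4) = 56)
t(21, ((2*2 + w) + K)/(-12 + I))² = 56² = 3136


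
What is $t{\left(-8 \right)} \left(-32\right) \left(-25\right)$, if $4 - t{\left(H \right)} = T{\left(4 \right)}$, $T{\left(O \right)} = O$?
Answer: $0$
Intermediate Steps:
$t{\left(H \right)} = 0$ ($t{\left(H \right)} = 4 - 4 = 0$)
$t{\left(-8 \right)} \left(-32\right) \left(-25\right) = 0 \left(-32\right) \left(-25\right) = 0 \left(-25\right) = 0$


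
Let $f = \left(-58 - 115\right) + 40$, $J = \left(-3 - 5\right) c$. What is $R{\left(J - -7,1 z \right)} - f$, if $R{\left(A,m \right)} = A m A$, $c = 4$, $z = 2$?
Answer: $1383$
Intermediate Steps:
$J = -32$ ($J = \left(-3 - 5\right) 4 = \left(-8\right) 4 = -32$)
$R{\left(A,m \right)} = m A^{2}$
$f = -133$ ($f = -173 + 40 = -133$)
$R{\left(J - -7,1 z \right)} - f = 1 \cdot 2 \left(-32 - -7\right)^{2} - -133 = 2 \left(-32 + 7\right)^{2} + 133 = 2 \left(-25\right)^{2} + 133 = 2 \cdot 625 + 133 = 1250 + 133 = 1383$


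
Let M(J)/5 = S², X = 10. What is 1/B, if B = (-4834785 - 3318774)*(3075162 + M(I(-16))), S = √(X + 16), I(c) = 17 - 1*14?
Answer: -1/25074574764228 ≈ -3.9881e-14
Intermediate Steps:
I(c) = 3 (I(c) = 17 - 14 = 3)
S = √26 (S = √(10 + 16) = √26 ≈ 5.0990)
M(J) = 130 (M(J) = 5*(√26)² = 5*26 = 130)
B = -25074574764228 (B = (-4834785 - 3318774)*(3075162 + 130) = -8153559*3075292 = -25074574764228)
1/B = 1/(-25074574764228) = -1/25074574764228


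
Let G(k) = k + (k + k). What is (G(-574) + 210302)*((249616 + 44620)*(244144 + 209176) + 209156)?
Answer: 27821083014760080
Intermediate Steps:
G(k) = 3*k (G(k) = k + 2*k = 3*k)
(G(-574) + 210302)*((249616 + 44620)*(244144 + 209176) + 209156) = (3*(-574) + 210302)*((249616 + 44620)*(244144 + 209176) + 209156) = (-1722 + 210302)*(294236*453320 + 209156) = 208580*(133383063520 + 209156) = 208580*133383272676 = 27821083014760080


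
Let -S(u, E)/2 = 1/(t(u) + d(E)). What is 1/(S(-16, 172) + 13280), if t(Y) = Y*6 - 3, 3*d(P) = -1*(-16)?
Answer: 281/3731686 ≈ 7.5301e-5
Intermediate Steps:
d(P) = 16/3 (d(P) = (-1*(-16))/3 = (⅓)*16 = 16/3)
t(Y) = -3 + 6*Y (t(Y) = 6*Y - 3 = -3 + 6*Y)
S(u, E) = -2/(7/3 + 6*u) (S(u, E) = -2/((-3 + 6*u) + 16/3) = -2/(7/3 + 6*u))
1/(S(-16, 172) + 13280) = 1/(-6/(7 + 18*(-16)) + 13280) = 1/(-6/(7 - 288) + 13280) = 1/(-6/(-281) + 13280) = 1/(-6*(-1/281) + 13280) = 1/(6/281 + 13280) = 1/(3731686/281) = 281/3731686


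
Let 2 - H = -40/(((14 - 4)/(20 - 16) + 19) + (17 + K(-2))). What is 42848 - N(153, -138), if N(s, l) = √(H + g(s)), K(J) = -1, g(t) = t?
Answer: 42848 - √35115/15 ≈ 42836.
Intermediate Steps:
H = 46/15 (H = 2 - (-40)/(((14 - 4)/(20 - 16) + 19) + (17 - 1)) = 2 - (-40)/((10/4 + 19) + 16) = 2 - (-40)/((10*(¼) + 19) + 16) = 2 - (-40)/((5/2 + 19) + 16) = 2 - (-40)/(43/2 + 16) = 2 - (-40)/75/2 = 2 - (-40)*2/75 = 2 - 1*(-16/15) = 2 + 16/15 = 46/15 ≈ 3.0667)
N(s, l) = √(46/15 + s)
42848 - N(153, -138) = 42848 - √(690 + 225*153)/15 = 42848 - √(690 + 34425)/15 = 42848 - √35115/15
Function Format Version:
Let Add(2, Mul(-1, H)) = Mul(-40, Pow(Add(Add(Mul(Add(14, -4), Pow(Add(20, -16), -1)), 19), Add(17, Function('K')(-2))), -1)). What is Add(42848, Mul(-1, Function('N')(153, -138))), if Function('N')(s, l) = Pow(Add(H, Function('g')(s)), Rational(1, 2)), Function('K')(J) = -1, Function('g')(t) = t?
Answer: Add(42848, Mul(Rational(-1, 15), Pow(35115, Rational(1, 2)))) ≈ 42836.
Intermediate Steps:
H = Rational(46, 15) (H = Add(2, Mul(-1, Mul(-40, Pow(Add(Add(Mul(Add(14, -4), Pow(Add(20, -16), -1)), 19), Add(17, -1)), -1)))) = Add(2, Mul(-1, Mul(-40, Pow(Add(Add(Mul(10, Pow(4, -1)), 19), 16), -1)))) = Add(2, Mul(-1, Mul(-40, Pow(Add(Add(Mul(10, Rational(1, 4)), 19), 16), -1)))) = Add(2, Mul(-1, Mul(-40, Pow(Add(Add(Rational(5, 2), 19), 16), -1)))) = Add(2, Mul(-1, Mul(-40, Pow(Add(Rational(43, 2), 16), -1)))) = Add(2, Mul(-1, Mul(-40, Pow(Rational(75, 2), -1)))) = Add(2, Mul(-1, Mul(-40, Rational(2, 75)))) = Add(2, Mul(-1, Rational(-16, 15))) = Add(2, Rational(16, 15)) = Rational(46, 15) ≈ 3.0667)
Function('N')(s, l) = Pow(Add(Rational(46, 15), s), Rational(1, 2))
Add(42848, Mul(-1, Function('N')(153, -138))) = Add(42848, Mul(-1, Mul(Rational(1, 15), Pow(Add(690, Mul(225, 153)), Rational(1, 2))))) = Add(42848, Mul(-1, Mul(Rational(1, 15), Pow(Add(690, 34425), Rational(1, 2))))) = Add(42848, Mul(-1, Mul(Rational(1, 15), Pow(35115, Rational(1, 2))))) = Add(42848, Mul(Rational(-1, 15), Pow(35115, Rational(1, 2))))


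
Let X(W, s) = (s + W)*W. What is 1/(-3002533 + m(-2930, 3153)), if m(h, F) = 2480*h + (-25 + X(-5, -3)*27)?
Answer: -1/10267878 ≈ -9.7391e-8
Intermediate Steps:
X(W, s) = W*(W + s) (X(W, s) = (W + s)*W = W*(W + s))
m(h, F) = 1055 + 2480*h (m(h, F) = 2480*h + (-25 - 5*(-5 - 3)*27) = 2480*h + (-25 - 5*(-8)*27) = 2480*h + (-25 + 40*27) = 2480*h + (-25 + 1080) = 2480*h + 1055 = 1055 + 2480*h)
1/(-3002533 + m(-2930, 3153)) = 1/(-3002533 + (1055 + 2480*(-2930))) = 1/(-3002533 + (1055 - 7266400)) = 1/(-3002533 - 7265345) = 1/(-10267878) = -1/10267878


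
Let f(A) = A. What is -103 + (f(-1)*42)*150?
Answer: -6403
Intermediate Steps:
-103 + (f(-1)*42)*150 = -103 - 1*42*150 = -103 - 42*150 = -103 - 6300 = -6403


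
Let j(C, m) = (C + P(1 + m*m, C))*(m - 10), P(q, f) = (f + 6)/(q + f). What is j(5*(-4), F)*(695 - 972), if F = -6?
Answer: -1568928/17 ≈ -92290.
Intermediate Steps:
P(q, f) = (6 + f)/(f + q)
j(C, m) = (-10 + m)*(C + (6 + C)/(1 + C + m²)) (j(C, m) = (C + (6 + C)/(C + (1 + m*m)))*(m - 10) = (C + (6 + C)/(C + (1 + m²)))*(-10 + m) = (C + (6 + C)/(1 + C + m²))*(-10 + m) = (-10 + m)*(C + (6 + C)/(1 + C + m²)))
j(5*(-4), F)*(695 - 972) = ((-60 - 50*(-4) - 6*(6 + 5*(-4)) + (5*(-4))*(-10 - 6)*(1 + 5*(-4) + (-6)²))/(1 + 5*(-4) + (-6)²))*(695 - 972) = ((-60 - 10*(-20) - 6*(6 - 20) - 20*(-16)*(1 - 20 + 36))/(1 - 20 + 36))*(-277) = ((-60 + 200 - 6*(-14) - 20*(-16)*17)/17)*(-277) = ((-60 + 200 + 84 + 5440)/17)*(-277) = ((1/17)*5664)*(-277) = (5664/17)*(-277) = -1568928/17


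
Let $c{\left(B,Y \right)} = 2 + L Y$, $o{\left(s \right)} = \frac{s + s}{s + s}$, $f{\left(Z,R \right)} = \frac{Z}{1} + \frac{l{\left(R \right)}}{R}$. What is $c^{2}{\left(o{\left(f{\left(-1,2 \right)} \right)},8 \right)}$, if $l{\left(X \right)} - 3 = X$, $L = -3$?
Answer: $484$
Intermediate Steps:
$l{\left(X \right)} = 3 + X$
$f{\left(Z,R \right)} = Z + \frac{3 + R}{R}$ ($f{\left(Z,R \right)} = \frac{Z}{1} + \frac{3 + R}{R} = Z 1 + \frac{3 + R}{R} = Z + \frac{3 + R}{R}$)
$o{\left(s \right)} = 1$ ($o{\left(s \right)} = \frac{2 s}{2 s} = 2 s \frac{1}{2 s} = 1$)
$c{\left(B,Y \right)} = 2 - 3 Y$
$c^{2}{\left(o{\left(f{\left(-1,2 \right)} \right)},8 \right)} = \left(2 - 24\right)^{2} = \left(-22\right)^{2} = 484$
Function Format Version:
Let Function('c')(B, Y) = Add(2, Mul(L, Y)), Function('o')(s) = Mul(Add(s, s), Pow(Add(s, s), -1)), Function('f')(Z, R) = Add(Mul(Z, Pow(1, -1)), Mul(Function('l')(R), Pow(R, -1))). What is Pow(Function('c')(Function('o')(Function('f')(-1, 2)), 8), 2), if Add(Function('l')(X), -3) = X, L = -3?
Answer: 484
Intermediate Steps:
Function('l')(X) = Add(3, X)
Function('f')(Z, R) = Add(Z, Mul(Pow(R, -1), Add(3, R))) (Function('f')(Z, R) = Add(Mul(Z, Pow(1, -1)), Mul(Add(3, R), Pow(R, -1))) = Add(Mul(Z, 1), Mul(Pow(R, -1), Add(3, R))) = Add(Z, Mul(Pow(R, -1), Add(3, R))))
Function('o')(s) = 1 (Function('o')(s) = Mul(Mul(2, s), Pow(Mul(2, s), -1)) = Mul(Mul(2, s), Mul(Rational(1, 2), Pow(s, -1))) = 1)
Function('c')(B, Y) = Add(2, Mul(-3, Y))
Pow(Function('c')(Function('o')(Function('f')(-1, 2)), 8), 2) = Pow(Add(2, Mul(-3, 8)), 2) = Pow(Add(2, -24), 2) = Pow(-22, 2) = 484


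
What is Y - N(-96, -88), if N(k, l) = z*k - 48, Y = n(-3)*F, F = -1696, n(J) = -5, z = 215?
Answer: 29168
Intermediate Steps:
Y = 8480 (Y = -5*(-1696) = 8480)
N(k, l) = -48 + 215*k (N(k, l) = 215*k - 48 = -48 + 215*k)
Y - N(-96, -88) = 8480 - (-48 + 215*(-96)) = 8480 - (-48 - 20640) = 8480 - 1*(-20688) = 8480 + 20688 = 29168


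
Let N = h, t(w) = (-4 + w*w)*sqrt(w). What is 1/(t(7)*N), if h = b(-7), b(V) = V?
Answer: -sqrt(7)/2205 ≈ -0.0011999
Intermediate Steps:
h = -7
t(w) = sqrt(w)*(-4 + w**2) (t(w) = (-4 + w**2)*sqrt(w) = sqrt(w)*(-4 + w**2))
N = -7
1/(t(7)*N) = 1/((sqrt(7)*(-4 + 7**2))*(-7)) = 1/((sqrt(7)*(-4 + 49))*(-7)) = 1/((sqrt(7)*45)*(-7)) = 1/((45*sqrt(7))*(-7)) = 1/(-315*sqrt(7)) = -sqrt(7)/2205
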